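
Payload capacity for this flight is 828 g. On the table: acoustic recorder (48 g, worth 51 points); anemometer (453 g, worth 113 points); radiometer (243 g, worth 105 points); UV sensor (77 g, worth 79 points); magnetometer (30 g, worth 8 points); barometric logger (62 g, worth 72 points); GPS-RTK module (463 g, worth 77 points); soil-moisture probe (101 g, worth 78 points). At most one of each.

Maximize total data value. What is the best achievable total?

401

A density-first pass picks acoustic recorder + radiometer + UV sensor + magnetometer + barometric logger + soil-moisture probe — 393 at 561 g.
The 243 g tied up in radiometer is better spent on anemometer — total rises to 401 (771 g).
That's the maximum — no swap from here does better than 401.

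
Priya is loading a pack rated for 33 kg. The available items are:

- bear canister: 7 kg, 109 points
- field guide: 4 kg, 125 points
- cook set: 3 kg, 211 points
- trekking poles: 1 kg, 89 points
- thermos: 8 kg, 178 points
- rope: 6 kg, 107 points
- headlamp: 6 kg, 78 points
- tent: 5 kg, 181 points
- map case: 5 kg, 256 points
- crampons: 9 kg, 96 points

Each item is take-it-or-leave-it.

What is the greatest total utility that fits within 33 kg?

1149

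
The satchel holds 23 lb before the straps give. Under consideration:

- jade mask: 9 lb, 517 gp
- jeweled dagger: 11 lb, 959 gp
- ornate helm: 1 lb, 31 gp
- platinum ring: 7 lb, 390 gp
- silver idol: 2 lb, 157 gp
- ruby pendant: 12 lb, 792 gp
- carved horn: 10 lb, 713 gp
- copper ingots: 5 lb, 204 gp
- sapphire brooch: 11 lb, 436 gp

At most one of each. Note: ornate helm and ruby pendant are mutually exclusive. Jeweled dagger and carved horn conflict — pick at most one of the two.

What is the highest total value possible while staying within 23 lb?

Best packing: jeweled dagger + ruby pendant — 23 lb, 1751 total.
The closest alternative, jade mask + jeweled dagger + ornate helm + silver idol, reaches only 1664.

1751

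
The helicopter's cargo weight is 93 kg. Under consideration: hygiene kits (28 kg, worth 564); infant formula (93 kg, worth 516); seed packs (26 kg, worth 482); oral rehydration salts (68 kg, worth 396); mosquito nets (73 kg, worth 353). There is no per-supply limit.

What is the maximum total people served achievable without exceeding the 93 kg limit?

1692

Ranking by ratio (people served/kg): hygiene kits 20.14, seed packs 18.54, oral rehydration salts 5.82, infant formula 5.55.
Taking 3×hygiene kits: 84 kg used, 1692 in people served.
Nothing else within 93 kg beats 1692.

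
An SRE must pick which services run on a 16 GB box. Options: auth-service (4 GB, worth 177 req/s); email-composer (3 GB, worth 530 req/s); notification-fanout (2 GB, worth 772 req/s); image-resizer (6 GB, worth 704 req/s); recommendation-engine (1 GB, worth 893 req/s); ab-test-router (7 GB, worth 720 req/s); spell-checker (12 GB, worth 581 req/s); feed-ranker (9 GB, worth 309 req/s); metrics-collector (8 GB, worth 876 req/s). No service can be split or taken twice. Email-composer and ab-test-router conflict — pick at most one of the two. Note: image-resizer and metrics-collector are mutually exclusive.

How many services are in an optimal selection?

4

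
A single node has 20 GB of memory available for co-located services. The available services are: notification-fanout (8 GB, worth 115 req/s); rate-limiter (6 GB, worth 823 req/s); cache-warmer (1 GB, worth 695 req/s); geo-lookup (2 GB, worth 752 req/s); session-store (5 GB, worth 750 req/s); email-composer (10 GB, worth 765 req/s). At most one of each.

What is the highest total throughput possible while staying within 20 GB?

Density check — cache-warmer 695.00, geo-lookup 376.00, session-store 150.00 are the best per GB.
Greedy by ratio would take rate-limiter + cache-warmer + geo-lookup + session-store: 14 GB used, total 3020.
The 5 GB tied up in session-store is better spent on email-composer — total rises to 3035 (19 GB).
An exhaustive check of the 64 subsets confirms 3035.

3035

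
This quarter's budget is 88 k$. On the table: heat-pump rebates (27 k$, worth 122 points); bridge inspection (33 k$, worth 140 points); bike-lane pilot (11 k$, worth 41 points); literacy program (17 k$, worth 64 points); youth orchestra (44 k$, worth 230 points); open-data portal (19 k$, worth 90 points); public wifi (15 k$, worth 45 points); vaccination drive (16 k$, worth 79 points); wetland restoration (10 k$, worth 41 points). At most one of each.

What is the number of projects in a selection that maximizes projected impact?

The maximum projected impact within 88 k$ is 431.
For example heat-pump rebates + youth orchestra + vaccination drive achieves it, using 87 k$.
All optima have 3 projects.

3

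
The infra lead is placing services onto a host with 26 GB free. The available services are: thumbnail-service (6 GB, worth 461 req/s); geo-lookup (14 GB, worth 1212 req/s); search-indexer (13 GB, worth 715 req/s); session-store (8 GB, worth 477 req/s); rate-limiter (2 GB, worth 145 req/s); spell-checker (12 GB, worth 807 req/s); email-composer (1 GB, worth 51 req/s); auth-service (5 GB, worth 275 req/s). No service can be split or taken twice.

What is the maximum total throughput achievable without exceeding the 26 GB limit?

2019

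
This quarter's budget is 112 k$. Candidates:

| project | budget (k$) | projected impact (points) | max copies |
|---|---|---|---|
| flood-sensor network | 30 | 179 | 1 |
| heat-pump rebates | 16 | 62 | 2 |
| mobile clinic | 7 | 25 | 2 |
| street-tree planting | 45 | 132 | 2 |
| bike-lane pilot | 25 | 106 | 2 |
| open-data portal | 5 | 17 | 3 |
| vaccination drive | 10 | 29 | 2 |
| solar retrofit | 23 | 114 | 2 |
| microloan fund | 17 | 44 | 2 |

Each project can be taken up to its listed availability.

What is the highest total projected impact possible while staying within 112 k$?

Taking the top-ratio projects first gives flood-sensor network + mobile clinic + bike-lane pilot + 2×solar retrofit for 538 (108 k$).
The 7 k$ tied up in mobile clinic is better spent on 2×open-data portal — total rises to 547 (111 k$).
Every other selection either busts 112 k$ or exceeds an availability limit or fails to beat 547.

547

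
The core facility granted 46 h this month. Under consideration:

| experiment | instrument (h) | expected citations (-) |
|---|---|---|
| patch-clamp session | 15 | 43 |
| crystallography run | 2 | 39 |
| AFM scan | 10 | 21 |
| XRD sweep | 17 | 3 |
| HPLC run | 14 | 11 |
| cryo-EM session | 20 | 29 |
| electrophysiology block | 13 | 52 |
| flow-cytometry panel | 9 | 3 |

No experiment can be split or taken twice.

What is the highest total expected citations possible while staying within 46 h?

By expected citations per h: crystallography run 19.50, electrophysiology block 4.00, patch-clamp session 2.87, AFM scan 2.10 lead.
The ratio ordering already packs tightly: patch-clamp session + crystallography run + AFM scan + electrophysiology block, 40 h, 155.
The closest alternative, patch-clamp session + crystallography run + HPLC run + electrophysiology block, reaches only 145.

155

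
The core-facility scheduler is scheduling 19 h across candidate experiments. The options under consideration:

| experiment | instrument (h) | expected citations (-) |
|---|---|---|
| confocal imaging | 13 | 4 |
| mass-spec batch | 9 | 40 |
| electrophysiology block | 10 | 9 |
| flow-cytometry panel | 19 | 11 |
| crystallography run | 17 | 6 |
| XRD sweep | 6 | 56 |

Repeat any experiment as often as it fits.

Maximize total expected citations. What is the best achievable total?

168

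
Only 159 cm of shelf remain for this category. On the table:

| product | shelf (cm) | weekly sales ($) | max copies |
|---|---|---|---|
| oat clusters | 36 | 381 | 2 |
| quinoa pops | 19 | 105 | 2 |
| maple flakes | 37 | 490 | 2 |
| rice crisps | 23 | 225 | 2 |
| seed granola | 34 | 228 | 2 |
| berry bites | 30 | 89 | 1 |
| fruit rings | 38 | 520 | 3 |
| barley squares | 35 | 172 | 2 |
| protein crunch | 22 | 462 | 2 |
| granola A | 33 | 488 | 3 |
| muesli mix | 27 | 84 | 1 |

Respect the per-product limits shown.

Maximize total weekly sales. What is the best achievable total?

Density check — protein crunch 21.00, granola A 14.79, fruit rings 13.68, maple flakes 13.24 are the best per cm.
Greedy by ratio would take 2×protein crunch + 3×granola A: 143 cm used, total 2388.
The 99 cm tied up in 3×granola A is better spent on 3×fruit rings — total rises to 2484 (158 cm).
Every other selection either busts 159 cm or exceeds an availability limit or fails to beat 2484.

2484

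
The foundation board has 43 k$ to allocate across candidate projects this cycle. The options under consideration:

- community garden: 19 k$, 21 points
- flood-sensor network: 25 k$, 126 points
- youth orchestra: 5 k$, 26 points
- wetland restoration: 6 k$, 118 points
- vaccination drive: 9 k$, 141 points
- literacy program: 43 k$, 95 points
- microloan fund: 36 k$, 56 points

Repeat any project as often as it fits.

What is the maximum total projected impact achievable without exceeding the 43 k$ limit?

By projected impact per k$: wetland restoration 19.67, vaccination drive 15.67, youth orchestra 5.20, flood-sensor network 5.04 lead.
7×wetland restoration uses 42 of the 43 k$ and totals 826.

826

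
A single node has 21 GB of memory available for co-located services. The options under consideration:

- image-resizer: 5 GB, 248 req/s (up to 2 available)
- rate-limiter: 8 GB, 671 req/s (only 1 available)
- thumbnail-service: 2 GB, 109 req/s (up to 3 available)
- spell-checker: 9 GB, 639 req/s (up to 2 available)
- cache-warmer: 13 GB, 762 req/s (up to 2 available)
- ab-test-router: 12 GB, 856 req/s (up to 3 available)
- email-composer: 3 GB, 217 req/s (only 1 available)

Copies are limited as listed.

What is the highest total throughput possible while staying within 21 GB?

By throughput per GB: rate-limiter 83.88, email-composer 72.33, ab-test-router 71.33, spell-checker 71.00 lead.
Greedy by ratio would take rate-limiter + spell-checker + email-composer: 20 GB used, total 1527.
The 3 GB tied up in email-composer is better spent on 2×thumbnail-service — total rises to 1528 (21 GB).

1528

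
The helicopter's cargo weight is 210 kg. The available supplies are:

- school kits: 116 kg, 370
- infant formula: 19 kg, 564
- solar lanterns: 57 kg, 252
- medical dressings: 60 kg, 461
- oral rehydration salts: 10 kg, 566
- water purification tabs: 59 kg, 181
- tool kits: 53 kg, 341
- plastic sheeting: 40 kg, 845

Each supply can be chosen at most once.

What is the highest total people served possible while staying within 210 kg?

2777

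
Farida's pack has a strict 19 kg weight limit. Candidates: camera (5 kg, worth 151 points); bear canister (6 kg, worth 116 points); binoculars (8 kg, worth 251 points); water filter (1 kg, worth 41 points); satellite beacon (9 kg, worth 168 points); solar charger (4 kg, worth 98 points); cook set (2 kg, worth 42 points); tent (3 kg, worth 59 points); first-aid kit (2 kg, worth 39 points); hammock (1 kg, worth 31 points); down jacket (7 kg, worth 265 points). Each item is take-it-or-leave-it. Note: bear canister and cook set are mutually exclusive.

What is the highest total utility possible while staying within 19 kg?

630

By utility per kg: water filter 41.00, down jacket 37.86, binoculars 31.38 lead.
The ratio ordering already packs tightly: binoculars + water filter + cook set + hammock + down jacket, 19 kg, 630.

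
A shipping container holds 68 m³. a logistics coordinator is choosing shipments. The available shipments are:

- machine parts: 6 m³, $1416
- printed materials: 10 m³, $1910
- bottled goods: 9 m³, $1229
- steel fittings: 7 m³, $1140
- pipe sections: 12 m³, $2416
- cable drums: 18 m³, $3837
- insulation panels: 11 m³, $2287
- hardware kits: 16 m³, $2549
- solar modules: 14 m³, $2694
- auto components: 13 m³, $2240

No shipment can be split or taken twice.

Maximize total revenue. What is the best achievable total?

13790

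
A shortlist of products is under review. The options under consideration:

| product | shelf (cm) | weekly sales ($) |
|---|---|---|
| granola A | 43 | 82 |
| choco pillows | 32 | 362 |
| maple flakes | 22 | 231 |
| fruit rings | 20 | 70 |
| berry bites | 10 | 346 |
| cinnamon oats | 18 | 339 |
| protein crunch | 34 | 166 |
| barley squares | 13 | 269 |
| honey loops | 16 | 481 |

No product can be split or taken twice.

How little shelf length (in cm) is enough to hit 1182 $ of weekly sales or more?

Need the lightest bundle worth ≥ 1182.
berry bites + cinnamon oats + barley squares + honey loops reaches 1435 using 57 cm.
Below 57 cm the best achievable stays under 1182.

57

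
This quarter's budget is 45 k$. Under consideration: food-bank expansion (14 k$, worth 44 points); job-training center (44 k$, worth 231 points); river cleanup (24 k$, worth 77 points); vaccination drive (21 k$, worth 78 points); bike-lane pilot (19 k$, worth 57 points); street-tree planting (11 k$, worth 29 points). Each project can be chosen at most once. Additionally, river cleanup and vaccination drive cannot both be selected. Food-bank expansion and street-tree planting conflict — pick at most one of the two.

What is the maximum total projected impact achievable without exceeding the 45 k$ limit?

Best packing: job-training center — 44 k$, 231 total.
Runner-up vaccination drive + bike-lane pilot tops out at 135.

231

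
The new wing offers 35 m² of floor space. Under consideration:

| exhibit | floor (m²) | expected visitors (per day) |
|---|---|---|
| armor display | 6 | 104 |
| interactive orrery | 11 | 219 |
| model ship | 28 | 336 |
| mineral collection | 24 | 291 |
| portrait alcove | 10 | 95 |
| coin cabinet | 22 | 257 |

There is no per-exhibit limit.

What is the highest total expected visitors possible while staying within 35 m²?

Best packing: 3×interactive orrery — 33 m², 657 total.
The spare 2 m² is too small for any remaining exhibit, and no exchange beats 657.

657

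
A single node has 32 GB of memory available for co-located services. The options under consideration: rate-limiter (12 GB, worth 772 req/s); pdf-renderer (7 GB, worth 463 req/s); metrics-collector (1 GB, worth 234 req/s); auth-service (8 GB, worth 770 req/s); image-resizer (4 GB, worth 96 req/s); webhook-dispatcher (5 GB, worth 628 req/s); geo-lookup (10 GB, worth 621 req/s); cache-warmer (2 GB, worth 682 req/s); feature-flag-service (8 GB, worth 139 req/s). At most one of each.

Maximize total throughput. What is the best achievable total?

3182

By throughput per GB: cache-warmer 341.00, metrics-collector 234.00, webhook-dispatcher 125.60, auth-service 96.25 lead.
Greedy by ratio would take pdf-renderer + metrics-collector + auth-service + image-resizer + webhook-dispatcher + cache-warmer: 27 GB used, total 2873.
Replace pdf-renderer with rate-limiter: the trade gains 309 net, giving 3182 at 32 GB.
That's the maximum — no swap from here does better than 3182.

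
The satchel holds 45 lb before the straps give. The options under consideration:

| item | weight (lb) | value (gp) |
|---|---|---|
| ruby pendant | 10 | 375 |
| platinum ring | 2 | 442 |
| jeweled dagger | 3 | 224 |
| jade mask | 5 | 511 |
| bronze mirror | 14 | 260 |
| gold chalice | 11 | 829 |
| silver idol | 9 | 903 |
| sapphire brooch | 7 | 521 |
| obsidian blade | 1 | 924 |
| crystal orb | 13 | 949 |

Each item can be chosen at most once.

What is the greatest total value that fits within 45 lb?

Density check — obsidian blade 924.00, platinum ring 221.00, jade mask 102.20, silver idol 100.33 are the best per lb.
Filling by ratio: platinum ring + jeweled dagger + jade mask + gold chalice + silver idol + sapphire brooch + obsidian blade for 4354, with 7 lb left unused.
Dropping sapphire brooch frees 7 lb; slotting in crystal orb (13 lb) lifts the total to 4782 at 44 lb.
That's the maximum — no swap from here does better than 4782.

4782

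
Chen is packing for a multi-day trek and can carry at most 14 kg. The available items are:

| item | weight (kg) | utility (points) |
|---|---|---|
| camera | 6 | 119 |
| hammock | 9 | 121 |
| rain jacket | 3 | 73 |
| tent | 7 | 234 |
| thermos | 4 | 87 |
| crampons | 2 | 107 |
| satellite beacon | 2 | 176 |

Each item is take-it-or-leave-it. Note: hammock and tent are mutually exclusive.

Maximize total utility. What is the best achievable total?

590

By utility per kg: satellite beacon 88.00, crampons 53.50, tent 33.43, rain jacket 24.33 lead.
Taking rain jacket + tent + crampons + satellite beacon: 14 kg used, 590 in utility.
The closest alternative, tent + crampons + satellite beacon, reaches only 517.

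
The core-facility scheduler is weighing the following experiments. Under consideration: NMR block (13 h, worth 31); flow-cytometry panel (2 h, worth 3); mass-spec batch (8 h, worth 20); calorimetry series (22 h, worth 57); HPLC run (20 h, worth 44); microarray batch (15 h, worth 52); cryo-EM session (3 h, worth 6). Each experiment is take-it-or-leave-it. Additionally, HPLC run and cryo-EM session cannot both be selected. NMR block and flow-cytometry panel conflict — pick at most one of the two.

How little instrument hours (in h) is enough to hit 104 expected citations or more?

37

Need the lightest bundle worth ≥ 104.
calorimetry series + microarray batch reaches 109 using 37 h.
No combination under 37 h hits 104.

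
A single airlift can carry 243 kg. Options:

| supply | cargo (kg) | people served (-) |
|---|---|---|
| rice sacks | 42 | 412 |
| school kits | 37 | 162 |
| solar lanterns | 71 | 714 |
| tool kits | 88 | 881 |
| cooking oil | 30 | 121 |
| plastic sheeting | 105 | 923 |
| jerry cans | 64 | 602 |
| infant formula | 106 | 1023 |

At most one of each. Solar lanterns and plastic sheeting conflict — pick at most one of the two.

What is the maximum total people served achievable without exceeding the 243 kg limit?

2339

By people served per kg: solar lanterns 10.06, tool kits 10.01, rice sacks 9.81, infant formula 9.65 lead.
The ratio heuristic lands on rice sacks + school kits + solar lanterns + tool kits (2169) but leaves 5 kg idle.
Reworking the packing: solar lanterns + jerry cans + infant formula uses 241 kg and improves the total to 2339.
Runner-up rice sacks + tool kits + infant formula tops out at 2316.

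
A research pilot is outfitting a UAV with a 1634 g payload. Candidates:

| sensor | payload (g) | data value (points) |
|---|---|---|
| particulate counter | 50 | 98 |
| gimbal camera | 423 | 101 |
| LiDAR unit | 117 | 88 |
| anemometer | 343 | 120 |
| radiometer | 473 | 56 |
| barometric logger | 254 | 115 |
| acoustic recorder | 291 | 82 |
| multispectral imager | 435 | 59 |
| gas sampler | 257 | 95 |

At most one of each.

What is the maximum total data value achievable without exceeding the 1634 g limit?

617

Ranking by ratio (data value/g): particulate counter 1.96, LiDAR unit 0.75, barometric logger 0.45, gas sampler 0.37.
The ratio heuristic lands on particulate counter + LiDAR unit + anemometer + barometric logger + acoustic recorder + gas sampler (598) but leaves 322 g idle.
Dropping acoustic recorder frees 291 g; slotting in gimbal camera (423 g) lifts the total to 617 at 1444 g.
That's the maximum — no swap from here does better than 617.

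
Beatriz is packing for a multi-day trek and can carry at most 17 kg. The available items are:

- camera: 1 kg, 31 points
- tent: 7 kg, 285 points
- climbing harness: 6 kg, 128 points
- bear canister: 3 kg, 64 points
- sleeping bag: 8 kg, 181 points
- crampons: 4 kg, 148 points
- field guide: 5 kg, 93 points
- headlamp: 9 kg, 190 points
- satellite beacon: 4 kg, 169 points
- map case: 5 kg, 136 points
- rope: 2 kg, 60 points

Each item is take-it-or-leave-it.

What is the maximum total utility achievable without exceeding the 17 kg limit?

Greedy by ratio would take camera + tent + crampons + satellite beacon: 16 kg used, total 633.
Replace camera with rope: the trade gains 29 net, giving 662 at 17 kg.
Every other selection either busts 17 kg or fails to beat 662.

662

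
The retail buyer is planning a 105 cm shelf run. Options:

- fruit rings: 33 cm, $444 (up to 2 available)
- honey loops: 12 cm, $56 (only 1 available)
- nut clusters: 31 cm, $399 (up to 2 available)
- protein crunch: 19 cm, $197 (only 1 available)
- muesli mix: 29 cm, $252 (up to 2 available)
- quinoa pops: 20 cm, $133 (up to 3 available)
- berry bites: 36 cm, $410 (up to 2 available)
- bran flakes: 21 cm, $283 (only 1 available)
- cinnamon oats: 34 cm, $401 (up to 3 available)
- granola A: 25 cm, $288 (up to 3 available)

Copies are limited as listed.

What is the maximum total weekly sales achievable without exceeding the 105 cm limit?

Density check — bran flakes 13.48, fruit rings 13.45, nut clusters 12.87, cinnamon oats 11.79 are the best per cm.
Taking the top-ratio products first gives 2×fruit rings + honey loops + bran flakes for 1227 (99 cm).
The 45 cm tied up in fruit rings and honey loops is better spent on nut clusters + protein crunch — total rises to 1323 (104 cm).
Nothing else within 105 cm beats 1323.

1323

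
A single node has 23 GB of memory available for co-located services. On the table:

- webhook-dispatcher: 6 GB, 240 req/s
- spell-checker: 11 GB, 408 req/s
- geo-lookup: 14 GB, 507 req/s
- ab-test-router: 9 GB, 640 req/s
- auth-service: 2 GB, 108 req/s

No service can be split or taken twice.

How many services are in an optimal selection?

3

Optimal total is 1156.
For example spell-checker + ab-test-router + auth-service achieves it, using 22 GB.
All optima have 3 services.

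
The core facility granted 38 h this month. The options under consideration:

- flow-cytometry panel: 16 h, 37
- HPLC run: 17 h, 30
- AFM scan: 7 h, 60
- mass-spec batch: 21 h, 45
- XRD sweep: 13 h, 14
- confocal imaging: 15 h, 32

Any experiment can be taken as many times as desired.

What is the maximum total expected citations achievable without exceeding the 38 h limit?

300

Best packing: 5×AFM scan — 35 h, 300 total.
Nothing else within 38 h beats 300.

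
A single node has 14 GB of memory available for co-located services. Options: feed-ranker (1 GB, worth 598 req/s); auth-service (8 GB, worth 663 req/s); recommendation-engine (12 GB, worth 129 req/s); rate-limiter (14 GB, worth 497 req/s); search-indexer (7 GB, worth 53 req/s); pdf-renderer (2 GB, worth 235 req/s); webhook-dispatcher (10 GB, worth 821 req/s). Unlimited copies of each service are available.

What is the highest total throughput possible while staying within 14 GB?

8372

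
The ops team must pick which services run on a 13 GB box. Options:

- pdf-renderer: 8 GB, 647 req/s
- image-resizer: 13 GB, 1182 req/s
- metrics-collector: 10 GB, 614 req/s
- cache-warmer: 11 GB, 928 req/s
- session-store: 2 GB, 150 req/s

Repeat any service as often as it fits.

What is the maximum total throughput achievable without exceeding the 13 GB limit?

Taking image-resizer: 13 GB used, 1182 in throughput.
That's the maximum — no swap from here does better than 1182.

1182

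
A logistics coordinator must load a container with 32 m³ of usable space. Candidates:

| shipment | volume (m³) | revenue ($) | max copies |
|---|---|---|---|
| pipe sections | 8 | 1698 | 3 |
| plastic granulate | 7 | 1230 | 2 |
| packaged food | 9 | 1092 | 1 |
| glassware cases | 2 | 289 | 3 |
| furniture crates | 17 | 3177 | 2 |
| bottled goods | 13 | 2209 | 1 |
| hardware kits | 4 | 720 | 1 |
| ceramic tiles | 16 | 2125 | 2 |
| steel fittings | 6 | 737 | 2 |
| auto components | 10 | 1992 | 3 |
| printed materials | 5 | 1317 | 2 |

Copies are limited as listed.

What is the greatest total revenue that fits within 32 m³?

7044

Greedy by ratio would take 2×pipe sections + glassware cases + hardware kits + 2×printed materials: 32 m³ used, total 7039.
Replace pipe sections and glassware cases with auto components: the trade gains 5 net, giving 7044 at 32 m³.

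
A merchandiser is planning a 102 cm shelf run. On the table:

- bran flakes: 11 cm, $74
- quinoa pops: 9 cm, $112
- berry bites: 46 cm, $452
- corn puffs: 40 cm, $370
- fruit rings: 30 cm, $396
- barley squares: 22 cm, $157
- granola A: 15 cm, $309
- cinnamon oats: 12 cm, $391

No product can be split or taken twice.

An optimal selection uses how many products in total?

The maximum weekly sales within 102 cm is 1466.
For example corn puffs + fruit rings + granola A + cinnamon oats achieves it, using 97 cm.
Any selection reaching 1466 contains exactly 4 products.

4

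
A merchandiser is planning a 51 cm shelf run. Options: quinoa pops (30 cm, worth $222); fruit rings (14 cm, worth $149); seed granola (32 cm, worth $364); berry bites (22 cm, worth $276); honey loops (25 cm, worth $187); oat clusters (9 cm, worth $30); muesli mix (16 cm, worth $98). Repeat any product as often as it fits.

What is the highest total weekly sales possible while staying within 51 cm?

574

A density-first pass picks 2×berry bites — 552 at 44 cm.
The 22 cm tied up in berry bites is better spent on 2×fruit rings — total rises to 574 (50 cm).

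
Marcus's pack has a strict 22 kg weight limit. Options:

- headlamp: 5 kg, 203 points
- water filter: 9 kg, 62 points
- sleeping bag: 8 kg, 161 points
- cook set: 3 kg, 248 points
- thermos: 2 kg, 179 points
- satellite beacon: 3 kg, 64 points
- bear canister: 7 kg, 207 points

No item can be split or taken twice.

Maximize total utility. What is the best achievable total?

901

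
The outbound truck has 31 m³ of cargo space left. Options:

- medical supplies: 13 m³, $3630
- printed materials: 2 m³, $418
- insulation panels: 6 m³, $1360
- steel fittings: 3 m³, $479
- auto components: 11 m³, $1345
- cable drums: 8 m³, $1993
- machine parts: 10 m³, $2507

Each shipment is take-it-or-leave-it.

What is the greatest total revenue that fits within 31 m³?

8130

Density check — medical supplies 279.23, machine parts 250.70, cable drums 249.12 are the best per m³.
Medical supplies + cable drums + machine parts uses 31 of the 31 m³ and totals 8130.
The closest alternative, medical supplies + printed materials + insulation panels + machine parts, reaches only 7915.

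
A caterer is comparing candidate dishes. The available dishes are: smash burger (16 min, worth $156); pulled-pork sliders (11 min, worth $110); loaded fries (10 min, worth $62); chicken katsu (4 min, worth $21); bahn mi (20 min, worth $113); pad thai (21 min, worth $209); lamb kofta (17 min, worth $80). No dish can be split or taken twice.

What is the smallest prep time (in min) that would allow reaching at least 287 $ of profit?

31

Minimise min subject to total profit ≥ 287.
Taking smash burger + pulled-pork sliders + chicken katsu gives 287 (≥ 287) for 31 min.
Any bundle with less than 31 min falls short of 287.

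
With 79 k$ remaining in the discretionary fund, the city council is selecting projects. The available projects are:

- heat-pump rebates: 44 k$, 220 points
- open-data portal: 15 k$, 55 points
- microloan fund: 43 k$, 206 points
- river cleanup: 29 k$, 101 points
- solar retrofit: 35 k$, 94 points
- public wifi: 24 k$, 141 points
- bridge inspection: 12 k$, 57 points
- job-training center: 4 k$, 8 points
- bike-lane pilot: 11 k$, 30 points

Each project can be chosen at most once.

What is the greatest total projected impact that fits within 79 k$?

404

Ranking by ratio (projected impact/k$): public wifi 5.88, heat-pump rebates 5.00, microloan fund 4.79, bridge inspection 4.75.
Greedy by ratio would take heat-pump rebates + public wifi + bike-lane pilot: 79 k$ used, total 391.
Dropping heat-pump rebates and bike-lane pilot frees 55 k$; slotting in microloan fund + bridge inspection (55 k$) lifts the total to 404 at 79 k$.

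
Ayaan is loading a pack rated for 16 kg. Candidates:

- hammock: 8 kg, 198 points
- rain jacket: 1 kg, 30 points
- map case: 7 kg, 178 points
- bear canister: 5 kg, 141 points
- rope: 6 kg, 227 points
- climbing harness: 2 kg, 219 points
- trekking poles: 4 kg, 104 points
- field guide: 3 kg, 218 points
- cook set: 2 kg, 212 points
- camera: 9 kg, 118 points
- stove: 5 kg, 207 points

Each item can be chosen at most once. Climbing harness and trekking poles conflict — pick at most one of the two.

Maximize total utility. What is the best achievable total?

By utility per kg: climbing harness 109.50, cook set 106.00, field guide 72.67, stove 41.40 lead.
The ratio heuristic lands on rain jacket + climbing harness + field guide + cook set + stove (886) but leaves 3 kg idle.
Replace stove with rope: the trade gains 20 net, giving 906 at 14 kg.
The closest alternative, rain jacket + rope + climbing harness + cook set + stove, reaches only 895.

906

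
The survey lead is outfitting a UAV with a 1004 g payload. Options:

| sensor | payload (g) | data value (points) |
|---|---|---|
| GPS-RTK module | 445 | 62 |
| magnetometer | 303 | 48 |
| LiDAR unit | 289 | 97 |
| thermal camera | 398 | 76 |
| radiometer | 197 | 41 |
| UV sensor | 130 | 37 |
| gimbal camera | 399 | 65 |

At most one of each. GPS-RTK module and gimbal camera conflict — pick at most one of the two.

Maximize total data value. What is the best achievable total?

Taking magnetometer + LiDAR unit + radiometer + UV sensor: 919 g used, 223 in data value.
Next best is magnetometer + LiDAR unit + thermal camera at 221 (990 g) — short by 2.

223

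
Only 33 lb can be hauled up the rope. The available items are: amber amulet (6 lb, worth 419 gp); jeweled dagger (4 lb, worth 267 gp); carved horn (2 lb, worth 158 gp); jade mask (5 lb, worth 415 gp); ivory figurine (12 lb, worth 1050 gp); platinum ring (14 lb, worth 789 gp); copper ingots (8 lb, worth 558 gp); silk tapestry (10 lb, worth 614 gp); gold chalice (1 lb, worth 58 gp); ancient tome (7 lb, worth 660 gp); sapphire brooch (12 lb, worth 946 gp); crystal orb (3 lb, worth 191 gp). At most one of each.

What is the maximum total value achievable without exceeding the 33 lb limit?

2814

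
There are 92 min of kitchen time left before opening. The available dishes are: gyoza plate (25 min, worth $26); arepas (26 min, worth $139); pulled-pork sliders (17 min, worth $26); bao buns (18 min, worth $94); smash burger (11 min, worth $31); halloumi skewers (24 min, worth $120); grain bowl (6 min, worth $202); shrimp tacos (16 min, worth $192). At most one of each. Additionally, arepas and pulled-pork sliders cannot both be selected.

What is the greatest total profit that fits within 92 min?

747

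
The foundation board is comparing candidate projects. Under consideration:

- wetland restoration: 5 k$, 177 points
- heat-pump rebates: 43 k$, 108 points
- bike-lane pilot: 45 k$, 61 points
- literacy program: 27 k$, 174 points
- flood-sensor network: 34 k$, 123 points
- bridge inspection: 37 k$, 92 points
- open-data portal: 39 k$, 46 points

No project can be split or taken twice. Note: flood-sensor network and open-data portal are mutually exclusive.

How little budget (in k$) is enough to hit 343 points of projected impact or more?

Look for the lowest-budget combination reaching 343.
wetland restoration + literacy program: 351 projected impact at 32 k$.
Any bundle with less than 32 k$ falls short of 343.

32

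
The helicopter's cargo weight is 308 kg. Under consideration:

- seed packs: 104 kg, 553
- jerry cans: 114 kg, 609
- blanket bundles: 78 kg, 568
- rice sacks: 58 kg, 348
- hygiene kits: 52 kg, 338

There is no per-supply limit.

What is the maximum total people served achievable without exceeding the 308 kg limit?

2052

Density check — blanket bundles 7.28, hygiene kits 6.50, rice sacks 6.00, jerry cans 5.34 are the best per kg.
A density-first pass picks 3×blanket bundles + hygiene kits — 2042 at 286 kg.
Replace hygiene kits with rice sacks: the trade gains 10 net, giving 2052 at 292 kg.
The spare 16 kg is too small for any remaining supply, and no exchange beats 2052.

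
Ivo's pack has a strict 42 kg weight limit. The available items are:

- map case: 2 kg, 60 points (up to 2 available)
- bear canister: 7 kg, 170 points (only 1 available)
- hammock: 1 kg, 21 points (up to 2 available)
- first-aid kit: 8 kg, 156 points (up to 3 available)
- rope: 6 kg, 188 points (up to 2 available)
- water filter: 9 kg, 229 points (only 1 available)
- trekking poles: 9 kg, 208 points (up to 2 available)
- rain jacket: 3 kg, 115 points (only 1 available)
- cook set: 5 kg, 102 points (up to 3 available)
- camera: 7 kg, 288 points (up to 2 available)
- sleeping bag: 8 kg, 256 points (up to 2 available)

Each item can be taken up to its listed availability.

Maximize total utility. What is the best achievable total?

1472

By utility per kg: camera 41.14, rain jacket 38.33, sleeping bag 32.00 lead.
The ratio ordering already packs tightly: map case + hammock + rope + rain jacket + 2×camera + 2×sleeping bag, 42 kg, 1472.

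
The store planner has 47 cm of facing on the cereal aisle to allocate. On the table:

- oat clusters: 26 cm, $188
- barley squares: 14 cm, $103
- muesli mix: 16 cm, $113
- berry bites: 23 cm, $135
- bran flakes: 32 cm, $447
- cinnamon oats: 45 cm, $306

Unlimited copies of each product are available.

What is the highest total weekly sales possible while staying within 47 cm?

Density check — bran flakes 13.97, barley squares 7.36, oat clusters 7.23, muesli mix 7.06 are the best per cm.
Barley squares + bran flakes uses 46 of the 47 cm and totals 550.
No other feasible combination exceeds 550.

550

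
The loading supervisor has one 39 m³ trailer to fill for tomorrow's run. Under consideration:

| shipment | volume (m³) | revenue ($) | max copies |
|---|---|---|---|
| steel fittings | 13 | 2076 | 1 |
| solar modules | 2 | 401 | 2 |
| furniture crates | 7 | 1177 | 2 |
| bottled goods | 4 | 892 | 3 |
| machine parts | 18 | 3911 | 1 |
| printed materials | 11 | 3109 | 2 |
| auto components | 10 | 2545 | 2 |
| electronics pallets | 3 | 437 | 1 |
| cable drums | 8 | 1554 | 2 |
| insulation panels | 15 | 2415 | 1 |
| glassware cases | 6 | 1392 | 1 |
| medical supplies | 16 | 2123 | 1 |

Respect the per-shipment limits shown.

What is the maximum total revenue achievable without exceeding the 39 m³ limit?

10155

2×printed materials + auto components + glassware cases uses 38 of the 39 m³ and totals 10155.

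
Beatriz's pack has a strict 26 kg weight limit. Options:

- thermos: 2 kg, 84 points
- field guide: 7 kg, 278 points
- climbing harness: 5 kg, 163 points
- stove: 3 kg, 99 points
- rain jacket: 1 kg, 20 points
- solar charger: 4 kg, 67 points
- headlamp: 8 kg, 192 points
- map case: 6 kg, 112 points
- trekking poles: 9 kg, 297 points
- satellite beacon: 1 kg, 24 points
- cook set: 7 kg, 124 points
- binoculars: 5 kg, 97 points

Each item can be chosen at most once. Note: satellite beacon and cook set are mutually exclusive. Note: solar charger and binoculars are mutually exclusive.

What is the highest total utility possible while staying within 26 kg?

Best packing: thermos + field guide + climbing harness + stove + trekking poles — 26 kg, 921 total.

921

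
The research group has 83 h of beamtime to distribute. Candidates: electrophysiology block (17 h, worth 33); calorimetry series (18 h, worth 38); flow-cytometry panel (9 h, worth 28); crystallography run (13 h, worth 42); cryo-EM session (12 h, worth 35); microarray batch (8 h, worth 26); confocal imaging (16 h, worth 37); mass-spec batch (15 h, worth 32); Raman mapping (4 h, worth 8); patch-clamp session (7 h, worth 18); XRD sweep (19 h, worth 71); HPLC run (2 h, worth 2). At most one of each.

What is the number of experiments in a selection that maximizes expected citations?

The maximum expected citations within 83 h is 252.
flow-cytometry panel + crystallography run + cryo-EM session + microarray batch + mass-spec batch + patch-clamp session + XRD sweep hits 252 at 83 h.
Every optimal selection uses 7 experiments.

7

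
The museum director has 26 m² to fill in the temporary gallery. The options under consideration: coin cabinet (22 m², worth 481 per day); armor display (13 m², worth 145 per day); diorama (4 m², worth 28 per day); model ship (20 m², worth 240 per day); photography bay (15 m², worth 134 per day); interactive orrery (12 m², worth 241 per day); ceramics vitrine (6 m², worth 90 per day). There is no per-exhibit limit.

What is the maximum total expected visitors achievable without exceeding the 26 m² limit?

509

Density check — coin cabinet 21.86, interactive orrery 20.08, ceramics vitrine 15.00, model ship 12.00 are the best per m².
The ratio ordering already packs tightly: coin cabinet + diorama, 26 m², 509.
Every other selection either busts 26 m² or fails to beat 509.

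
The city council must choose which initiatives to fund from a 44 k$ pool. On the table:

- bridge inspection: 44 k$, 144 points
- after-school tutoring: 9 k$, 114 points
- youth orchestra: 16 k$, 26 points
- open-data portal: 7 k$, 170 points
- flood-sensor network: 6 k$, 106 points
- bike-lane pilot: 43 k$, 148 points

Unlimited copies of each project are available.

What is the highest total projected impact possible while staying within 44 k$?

1020

By projected impact per k$: open-data portal 24.29, flood-sensor network 17.67, after-school tutoring 12.67 lead.
Best packing: 6×open-data portal — 42 k$, 1020 total.
That's the maximum — no swap from here does better than 1020.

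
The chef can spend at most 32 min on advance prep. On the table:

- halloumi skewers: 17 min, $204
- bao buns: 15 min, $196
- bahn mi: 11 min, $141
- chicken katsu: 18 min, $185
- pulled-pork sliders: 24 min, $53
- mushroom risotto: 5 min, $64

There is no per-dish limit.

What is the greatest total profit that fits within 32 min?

Ranking by ratio (profit/min): bao buns 13.07, bahn mi 12.82, mushroom risotto 12.80, halloumi skewers 12.00.
Filling by ratio: 2×bao buns for 392, with 2 min left unused.
Dropping 2×bao buns frees 30 min; slotting in 2×bahn mi + 2×mushroom risotto (32 min) lifts the total to 410 at 32 min.
No other feasible combination exceeds 410.

410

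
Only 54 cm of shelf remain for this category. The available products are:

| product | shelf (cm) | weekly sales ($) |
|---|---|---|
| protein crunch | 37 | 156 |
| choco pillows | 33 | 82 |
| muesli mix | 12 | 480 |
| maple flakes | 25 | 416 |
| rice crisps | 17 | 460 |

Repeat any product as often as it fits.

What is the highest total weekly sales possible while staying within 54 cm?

1920

Taking 4×muesli mix: 48 cm used, 1920 in weekly sales.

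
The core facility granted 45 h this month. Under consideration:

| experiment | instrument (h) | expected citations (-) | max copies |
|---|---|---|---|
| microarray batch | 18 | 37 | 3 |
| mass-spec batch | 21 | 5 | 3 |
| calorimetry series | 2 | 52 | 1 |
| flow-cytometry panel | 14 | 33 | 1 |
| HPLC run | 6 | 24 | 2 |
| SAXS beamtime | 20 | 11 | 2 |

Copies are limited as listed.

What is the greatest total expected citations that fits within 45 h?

150

Greedy by ratio would take calorimetry series + flow-cytometry panel + 2×HPLC run: 28 h used, total 133.
Dropping flow-cytometry panel and HPLC run frees 20 h; slotting in 2×microarray batch (36 h) lifts the total to 150 at 44 h.
Nothing else within 45 h beats 150.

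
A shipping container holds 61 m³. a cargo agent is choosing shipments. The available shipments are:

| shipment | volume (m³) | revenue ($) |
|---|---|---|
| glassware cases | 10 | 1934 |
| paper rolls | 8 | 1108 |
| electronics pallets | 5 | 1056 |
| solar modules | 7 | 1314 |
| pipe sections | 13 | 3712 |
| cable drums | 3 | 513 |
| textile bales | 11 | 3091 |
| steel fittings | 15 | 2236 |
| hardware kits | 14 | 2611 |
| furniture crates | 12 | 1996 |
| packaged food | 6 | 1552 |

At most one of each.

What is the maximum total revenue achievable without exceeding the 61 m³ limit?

14214

Taking the top-ratio shipments first gives glassware cases + electronics pallets + solar modules + pipe sections + cable drums + textile bales + packaged food for 13172 (55 m³).
The 8 m³ tied up in electronics pallets and cable drums is better spent on hardware kits — total rises to 14214 (61 m³).
Every other selection either busts 61 m³ or fails to beat 14214.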